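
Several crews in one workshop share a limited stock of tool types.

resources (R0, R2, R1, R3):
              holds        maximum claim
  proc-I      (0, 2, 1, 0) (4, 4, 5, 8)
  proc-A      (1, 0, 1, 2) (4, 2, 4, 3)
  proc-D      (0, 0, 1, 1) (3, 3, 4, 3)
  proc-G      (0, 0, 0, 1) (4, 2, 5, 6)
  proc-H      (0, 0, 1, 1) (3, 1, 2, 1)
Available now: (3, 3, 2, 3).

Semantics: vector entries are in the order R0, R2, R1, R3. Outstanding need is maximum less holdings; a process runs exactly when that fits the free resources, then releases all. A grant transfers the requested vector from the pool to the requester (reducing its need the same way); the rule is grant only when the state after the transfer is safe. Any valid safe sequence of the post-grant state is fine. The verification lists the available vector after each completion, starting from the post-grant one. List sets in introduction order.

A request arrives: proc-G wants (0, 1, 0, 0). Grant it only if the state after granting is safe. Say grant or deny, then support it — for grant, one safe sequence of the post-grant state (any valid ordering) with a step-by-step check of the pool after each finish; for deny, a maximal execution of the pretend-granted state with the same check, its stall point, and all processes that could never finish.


DENY — the pretend-granted state is unsafe.
Key observation: after proc-H, proc-A the pool peaks at (4, 2, 4, 6), and each blocked process is short somewhere: proc-I on R3; proc-D on R2; proc-G on R1.
On the post-grant state, proc-H, proc-A is a maximal run — nothing extends it. Check, step by step:
  pool = (3, 2, 2, 3)
  proc-H needs (3, 1, 1, 0) <= (3, 2, 2, 3) -> finishes; pool += (0, 0, 1, 1) = (3, 2, 3, 4)
  proc-A needs (3, 2, 3, 1) <= (3, 2, 3, 4) -> finishes; pool += (1, 0, 1, 2) = (4, 2, 4, 6)
  proc-I still needs (4, 2, 4, 8) but only (4, 2, 4, 6) is free — short on R3
  proc-D still needs (3, 3, 3, 2) but only (4, 2, 4, 6) is free — short on R2
  proc-G still needs (4, 1, 5, 5) but only (4, 2, 4, 6) is free — short on R1
Post-grant, the permanently blocked set is proc-I, proc-D and proc-G.


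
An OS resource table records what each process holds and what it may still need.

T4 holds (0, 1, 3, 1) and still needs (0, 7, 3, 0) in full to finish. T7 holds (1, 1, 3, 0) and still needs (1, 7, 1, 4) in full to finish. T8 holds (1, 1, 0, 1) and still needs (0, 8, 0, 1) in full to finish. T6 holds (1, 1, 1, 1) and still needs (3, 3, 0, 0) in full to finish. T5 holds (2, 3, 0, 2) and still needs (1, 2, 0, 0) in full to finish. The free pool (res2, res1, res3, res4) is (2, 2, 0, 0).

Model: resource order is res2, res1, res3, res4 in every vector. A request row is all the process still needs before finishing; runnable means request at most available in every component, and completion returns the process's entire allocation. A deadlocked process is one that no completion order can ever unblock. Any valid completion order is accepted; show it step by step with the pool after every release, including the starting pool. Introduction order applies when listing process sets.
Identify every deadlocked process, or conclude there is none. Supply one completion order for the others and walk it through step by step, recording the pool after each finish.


The deadlocked set is T4, T7 and T8.
Key observation: once T5, T6 finish, the pool peaks at (5, 6, 1, 3) — and every remaining process still needs more res1 than that.
A valid finishing order for the others: T5, T6. Step-by-step check:
  pool = (2, 2, 0, 0)
  run T5 (needs (1, 2, 0, 0), free (2, 2, 0, 0)); after release of (2, 3, 0, 2) the pool is (4, 5, 0, 2)
  run T6 (needs (3, 3, 0, 0), free (4, 5, 0, 2)); after release of (1, 1, 1, 1) the pool is (5, 6, 1, 3)
None of the blocked processes ever fits:
  T4 cannot run: need (0, 7, 3, 0) vs free (5, 6, 1, 3) (insufficient res1 and res3)
  T7 cannot run: need (1, 7, 1, 4) vs free (5, 6, 1, 3) (insufficient res1 and res4)
  T8 cannot run: need (0, 8, 0, 1) vs free (5, 6, 1, 3) (insufficient res1)


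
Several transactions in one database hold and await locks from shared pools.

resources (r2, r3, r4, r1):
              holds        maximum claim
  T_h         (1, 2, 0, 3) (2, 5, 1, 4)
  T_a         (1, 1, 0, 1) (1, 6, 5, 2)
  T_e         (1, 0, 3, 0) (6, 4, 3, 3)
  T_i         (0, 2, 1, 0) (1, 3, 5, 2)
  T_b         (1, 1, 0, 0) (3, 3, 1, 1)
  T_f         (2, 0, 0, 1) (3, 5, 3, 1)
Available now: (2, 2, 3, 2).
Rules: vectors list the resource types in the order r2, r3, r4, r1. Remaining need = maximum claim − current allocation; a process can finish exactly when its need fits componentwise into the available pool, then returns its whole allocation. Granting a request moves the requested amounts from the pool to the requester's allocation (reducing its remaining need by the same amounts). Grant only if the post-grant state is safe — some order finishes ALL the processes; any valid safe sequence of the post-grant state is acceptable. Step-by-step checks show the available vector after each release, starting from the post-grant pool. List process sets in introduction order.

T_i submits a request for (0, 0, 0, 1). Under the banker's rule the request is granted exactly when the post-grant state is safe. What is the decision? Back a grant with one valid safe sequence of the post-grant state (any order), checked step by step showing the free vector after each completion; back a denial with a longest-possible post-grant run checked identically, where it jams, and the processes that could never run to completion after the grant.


GRANT: granting preserves safety; a valid post-grant sequence is T_b, T_h, T_f, T_e, T_i, T_a.
Key observation: with (2, 2, 3, 1) left after the transfer, T_b can run at once — the state stays safe.
Verifying the post-grant state step by step:
  pool = (2, 2, 3, 1)
  T_b needs (2, 2, 1, 1) <= (2, 2, 3, 1) -> finishes; pool += (1, 1, 0, 0) = (3, 3, 3, 1)
  T_h needs (1, 3, 1, 1) <= (3, 3, 3, 1) -> finishes; pool += (1, 2, 0, 3) = (4, 5, 3, 4)
  T_f needs (1, 5, 3, 0) <= (4, 5, 3, 4) -> finishes; pool += (2, 0, 0, 1) = (6, 5, 3, 5)
  T_e needs (5, 4, 0, 3) <= (6, 5, 3, 5) -> finishes; pool += (1, 0, 3, 0) = (7, 5, 6, 5)
  T_i needs (1, 1, 4, 1) <= (7, 5, 6, 5) -> finishes; pool += (0, 2, 1, 1) = (7, 7, 7, 6)
  T_a needs (0, 5, 5, 1) <= (7, 7, 7, 6) -> finishes; pool += (1, 1, 0, 1) = (8, 8, 7, 7)


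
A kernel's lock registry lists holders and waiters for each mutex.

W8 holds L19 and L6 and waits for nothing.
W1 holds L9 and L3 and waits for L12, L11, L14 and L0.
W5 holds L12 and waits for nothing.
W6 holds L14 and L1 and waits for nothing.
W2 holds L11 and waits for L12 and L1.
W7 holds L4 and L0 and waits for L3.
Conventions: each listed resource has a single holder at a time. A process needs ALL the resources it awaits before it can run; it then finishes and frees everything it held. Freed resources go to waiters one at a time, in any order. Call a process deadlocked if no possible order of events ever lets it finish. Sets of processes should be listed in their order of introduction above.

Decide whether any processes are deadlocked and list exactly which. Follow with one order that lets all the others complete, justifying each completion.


Deadlocked set: W1 and W7.
Key observation: nobody on the ring W1 -> W7 -> W1 can start until another member finishes, which never happens; no other process is dragged down with it.
One completion order for the rest: W8, W5, W6, W2.
Step-by-step check:
  run W8 (it waits on nothing); releases L19 and L6
  run W5 (it waits on nothing); releases L12
  run W6 (it waits on nothing); releases L14 and L1
  W2 waits on L12 and L1 — all released -> runs and releases L11


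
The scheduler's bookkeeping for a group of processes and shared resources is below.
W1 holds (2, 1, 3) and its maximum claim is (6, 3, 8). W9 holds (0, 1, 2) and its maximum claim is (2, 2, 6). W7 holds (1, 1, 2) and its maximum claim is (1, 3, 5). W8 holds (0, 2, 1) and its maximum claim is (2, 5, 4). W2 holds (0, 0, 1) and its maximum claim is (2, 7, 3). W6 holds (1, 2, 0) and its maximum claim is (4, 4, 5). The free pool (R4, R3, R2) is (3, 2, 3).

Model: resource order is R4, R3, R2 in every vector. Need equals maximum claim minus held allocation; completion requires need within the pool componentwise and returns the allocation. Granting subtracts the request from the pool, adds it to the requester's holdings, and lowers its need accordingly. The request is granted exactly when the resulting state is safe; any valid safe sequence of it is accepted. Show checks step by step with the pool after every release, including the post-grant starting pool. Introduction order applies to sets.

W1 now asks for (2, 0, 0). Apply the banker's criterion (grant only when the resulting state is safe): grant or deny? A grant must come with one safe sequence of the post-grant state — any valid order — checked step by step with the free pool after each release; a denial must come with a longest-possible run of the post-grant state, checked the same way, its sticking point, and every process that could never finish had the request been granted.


GRANT: granting preserves safety; a valid post-grant sequence is W7, W1, W9, W6, W2, W8.
Key observation: even at the reduced pool (1, 2, 3), W7 fits immediately, so safety survives the grant.
Verifying the post-grant state step by step:
  pool = (1, 2, 3)
  W7 needs (0, 2, 3) <= (1, 2, 3) -> finishes; pool += (1, 1, 2) = (2, 3, 5)
  W1 needs (2, 2, 5) <= (2, 3, 5) -> finishes; pool += (4, 1, 3) = (6, 4, 8)
  W9 needs (2, 1, 4) <= (6, 4, 8) -> finishes; pool += (0, 1, 2) = (6, 5, 10)
  W6 needs (3, 2, 5) <= (6, 5, 10) -> finishes; pool += (1, 2, 0) = (7, 7, 10)
  W2 needs (2, 7, 2) <= (7, 7, 10) -> finishes; pool += (0, 0, 1) = (7, 7, 11)
  W8 needs (2, 3, 3) <= (7, 7, 11) -> finishes; pool += (0, 2, 1) = (7, 9, 12)


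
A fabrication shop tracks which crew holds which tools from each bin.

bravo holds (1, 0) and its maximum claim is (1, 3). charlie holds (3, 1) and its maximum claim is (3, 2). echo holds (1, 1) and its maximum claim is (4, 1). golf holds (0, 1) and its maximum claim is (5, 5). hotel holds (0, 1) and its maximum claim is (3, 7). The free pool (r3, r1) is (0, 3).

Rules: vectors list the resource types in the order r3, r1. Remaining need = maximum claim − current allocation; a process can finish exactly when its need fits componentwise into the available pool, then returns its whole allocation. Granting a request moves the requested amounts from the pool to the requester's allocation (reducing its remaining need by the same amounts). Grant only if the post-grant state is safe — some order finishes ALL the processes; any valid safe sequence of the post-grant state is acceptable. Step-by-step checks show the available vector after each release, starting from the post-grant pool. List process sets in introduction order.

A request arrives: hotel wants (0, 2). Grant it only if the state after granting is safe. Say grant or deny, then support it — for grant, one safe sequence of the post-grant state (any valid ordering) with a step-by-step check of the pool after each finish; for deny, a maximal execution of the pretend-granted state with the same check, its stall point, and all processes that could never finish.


DENY. Granting would leave the state unsafe.
Key observation: r1 is the bottleneck — with charlie, echo, bravo done the pool holds (5, 3), short of every remaining need.
On the post-grant state, charlie, echo, bravo is a maximal run — nothing extends it. Walking it through:
  pool = (0, 1)
  charlie needs (0, 1) <= (0, 1) -> finishes; pool += (3, 1) = (3, 2)
  echo needs (3, 0) <= (3, 2) -> finishes; pool += (1, 1) = (4, 3)
  bravo needs (0, 3) <= (4, 3) -> finishes; pool += (1, 0) = (5, 3)
  golf still needs (5, 4) but only (5, 3) is free — short on r1
  hotel still needs (3, 4) but only (5, 3) is free — short on r1
Had the request been granted, golf and hotel could never finish.


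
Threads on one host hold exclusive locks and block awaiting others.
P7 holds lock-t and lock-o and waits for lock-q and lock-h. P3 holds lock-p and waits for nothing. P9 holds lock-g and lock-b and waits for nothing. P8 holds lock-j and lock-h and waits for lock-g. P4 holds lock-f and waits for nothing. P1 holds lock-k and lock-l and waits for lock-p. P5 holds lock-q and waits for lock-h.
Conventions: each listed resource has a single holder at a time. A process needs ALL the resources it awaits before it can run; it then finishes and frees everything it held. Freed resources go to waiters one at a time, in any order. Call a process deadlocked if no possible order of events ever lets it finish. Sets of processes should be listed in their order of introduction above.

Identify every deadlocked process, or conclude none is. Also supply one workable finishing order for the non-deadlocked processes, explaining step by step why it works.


Nothing here is deadlocked.
Key observation: the wait graph is acyclic; completion cascades from the unblocked processes through everyone else.
One completion order for the rest: P9, P8, P5, P3, P1, P4, P7.
Walking it through:
  P9: no waits; runs immediately, freeing lock-g and lock-b
  P8 waits on lock-g — all released -> runs and releases lock-j and lock-h
  P5 waits on lock-h — all released -> runs and releases lock-q
  P3: no waits; runs immediately, freeing lock-p
  P1 waits on lock-p — all released -> runs and releases lock-k and lock-l
  P4: no waits; runs immediately, freeing lock-f
  P7 waits on lock-q and lock-h — all released -> runs and releases lock-t and lock-o


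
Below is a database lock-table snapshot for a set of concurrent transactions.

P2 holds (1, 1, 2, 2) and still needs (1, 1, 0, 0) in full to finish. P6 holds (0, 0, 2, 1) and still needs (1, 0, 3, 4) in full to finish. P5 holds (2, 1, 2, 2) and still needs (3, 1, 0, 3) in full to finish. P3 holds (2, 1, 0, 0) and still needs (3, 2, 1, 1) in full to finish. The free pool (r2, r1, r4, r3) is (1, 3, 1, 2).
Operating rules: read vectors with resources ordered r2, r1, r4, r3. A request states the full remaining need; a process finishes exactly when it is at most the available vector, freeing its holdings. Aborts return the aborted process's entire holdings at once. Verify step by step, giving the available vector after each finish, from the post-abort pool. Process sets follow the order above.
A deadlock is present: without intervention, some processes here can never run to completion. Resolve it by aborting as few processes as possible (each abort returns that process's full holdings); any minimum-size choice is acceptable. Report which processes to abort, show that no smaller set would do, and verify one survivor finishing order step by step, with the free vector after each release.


Abort P5.
Key observation: the returned (2, 1, 2, 2) from P5 is what brings P3 — unrunnable before, under any order — into play at step 3.
Why nothing smaller works: aborting no one leaves the state deadlocked as given.
The survivors complete as P6, P2, P3. Check, step by step (starting from the post-abort pool):
  pool = (3, 4, 3, 4)
  run P6 (needs (1, 0, 3, 4), free (3, 4, 3, 4)); after release of (0, 0, 2, 1) the pool is (3, 4, 5, 5)
  run P2 (needs (1, 1, 0, 0), free (3, 4, 5, 5)); after release of (1, 1, 2, 2) the pool is (4, 5, 7, 7)
  run P3 (needs (3, 2, 1, 1), free (4, 5, 7, 7)); after release of (2, 1, 0, 0) the pool is (6, 6, 7, 7)


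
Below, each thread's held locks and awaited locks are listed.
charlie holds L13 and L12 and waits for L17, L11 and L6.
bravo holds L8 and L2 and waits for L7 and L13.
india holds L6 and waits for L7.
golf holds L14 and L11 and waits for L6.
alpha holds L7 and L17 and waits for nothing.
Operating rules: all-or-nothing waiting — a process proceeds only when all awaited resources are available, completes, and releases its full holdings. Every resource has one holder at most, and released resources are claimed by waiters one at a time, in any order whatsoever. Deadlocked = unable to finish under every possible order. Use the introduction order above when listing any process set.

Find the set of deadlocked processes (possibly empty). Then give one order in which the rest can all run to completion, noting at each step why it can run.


No process is deadlocked.
Key observation: although several processes wait, no cycle exists — each chain bottoms out at a free runner.
The rest can finish in the order alpha, india, golf, charlie, bravo.
Verifying each step:
  alpha: no waits; runs immediately, freeing L7 and L17
  india: everything it awaited (L7) is free; runs, freeing L6
  golf: everything it awaited (L6) is free; runs, freeing L14 and L11
  charlie: everything it awaited (L17, L11 and L6) is free; runs, freeing L13 and L12
  bravo: everything it awaited (L7 and L13) is free; runs, freeing L8 and L2


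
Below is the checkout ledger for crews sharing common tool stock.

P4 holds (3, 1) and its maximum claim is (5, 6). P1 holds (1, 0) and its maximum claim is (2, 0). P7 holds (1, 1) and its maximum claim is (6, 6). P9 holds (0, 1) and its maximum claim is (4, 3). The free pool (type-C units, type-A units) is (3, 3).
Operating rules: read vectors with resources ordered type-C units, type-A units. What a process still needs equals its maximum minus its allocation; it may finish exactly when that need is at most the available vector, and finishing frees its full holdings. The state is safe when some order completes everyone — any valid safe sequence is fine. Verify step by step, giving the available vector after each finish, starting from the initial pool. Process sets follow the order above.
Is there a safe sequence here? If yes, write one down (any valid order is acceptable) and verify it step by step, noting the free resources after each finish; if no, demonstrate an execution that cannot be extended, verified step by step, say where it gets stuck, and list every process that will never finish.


UNSAFE — no complete ordering exists.
Key observation: the pool after P1, P9 is (4, 4); every surviving request exceeds it in type-A units, so progress ends there.
Going as far as possible: P1, P9; after that, nothing fits. Step-by-step check:
  pool = (3, 3)
  P1 needs (1, 0) <= (3, 3) -> finishes; pool += (1, 0) = (4, 3)
  P9 needs (4, 2) <= (4, 3) -> finishes; pool += (0, 1) = (4, 4)
  blocked: P4 wants (2, 5), pool (4, 4) — not enough type-A units
  blocked: P7 wants (5, 5), pool (4, 4) — not enough type-C units and type-A units
Processes that can never finish: P4 and P7.


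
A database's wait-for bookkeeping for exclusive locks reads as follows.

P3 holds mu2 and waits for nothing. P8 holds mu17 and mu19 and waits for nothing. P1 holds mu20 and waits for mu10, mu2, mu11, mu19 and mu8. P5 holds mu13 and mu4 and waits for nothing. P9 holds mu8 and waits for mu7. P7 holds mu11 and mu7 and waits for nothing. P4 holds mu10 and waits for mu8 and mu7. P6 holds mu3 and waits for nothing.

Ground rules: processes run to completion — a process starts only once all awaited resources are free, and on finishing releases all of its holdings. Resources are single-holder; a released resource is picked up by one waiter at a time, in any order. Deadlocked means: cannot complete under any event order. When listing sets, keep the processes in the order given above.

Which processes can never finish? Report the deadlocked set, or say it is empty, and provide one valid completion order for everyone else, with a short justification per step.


No process is deadlocked.
Key observation: all waits point, directly or indirectly, at processes that can finish, so nothing is permanently blocked.
The rest can finish in the order P7, P5, P3, P9, P6, P8, P4, P1.
Step-by-step check:
  P7 waits on nothing -> runs at once and releases mu11 and mu7
  P5 waits on nothing -> runs at once and releases mu13 and mu4
  P3 waits on nothing -> runs at once and releases mu2
  P9: everything it awaited (mu7) is free; runs, freeing mu8
  P6 waits on nothing -> runs at once and releases mu3
  P8 waits on nothing -> runs at once and releases mu17 and mu19
  P4: everything it awaited (mu8 and mu7) is free; runs, freeing mu10
  P1: everything it awaited (mu10, mu2, mu11, mu19 and mu8) is free; runs, freeing mu20


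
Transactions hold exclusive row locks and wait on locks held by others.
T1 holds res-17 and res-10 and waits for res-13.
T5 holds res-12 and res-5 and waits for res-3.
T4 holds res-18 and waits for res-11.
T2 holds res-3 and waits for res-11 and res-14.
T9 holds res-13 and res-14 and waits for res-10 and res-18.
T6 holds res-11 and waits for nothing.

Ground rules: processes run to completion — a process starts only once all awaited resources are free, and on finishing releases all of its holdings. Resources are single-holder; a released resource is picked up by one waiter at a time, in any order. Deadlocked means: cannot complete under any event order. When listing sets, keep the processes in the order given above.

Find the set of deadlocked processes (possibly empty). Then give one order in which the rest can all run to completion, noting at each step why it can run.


The deadlocked set is T1, T5, T2 and T9.
Key observation: along T1 -> T9 -> T1, each member waits on what the next one holds — a deadlock; T5 and T2 wait into the deadlock from upstream.
One completion order for the rest: T6, T4.
Walking it through:
  T6: no waits; runs immediately, freeing res-11
  T4: everything it awaited (res-11) is free; runs, freeing res-18


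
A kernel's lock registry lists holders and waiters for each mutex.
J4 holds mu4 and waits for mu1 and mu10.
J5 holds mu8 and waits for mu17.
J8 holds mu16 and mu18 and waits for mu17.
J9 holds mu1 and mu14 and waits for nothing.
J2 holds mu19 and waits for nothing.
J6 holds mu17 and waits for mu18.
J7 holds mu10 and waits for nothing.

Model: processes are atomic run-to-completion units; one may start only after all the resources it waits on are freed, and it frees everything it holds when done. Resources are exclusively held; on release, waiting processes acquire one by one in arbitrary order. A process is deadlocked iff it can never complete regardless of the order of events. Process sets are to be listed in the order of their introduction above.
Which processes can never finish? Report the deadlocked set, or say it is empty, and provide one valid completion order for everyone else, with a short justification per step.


Deadlocked: J5, J8 and J6.
Key observation: the waits loop around J6 -> J8 -> J6 with no way out; J5 waits into the deadlock from upstream.
The rest can finish in the order J2, J7, J9, J4.
Verifying each step:
  J2: no waits; runs immediately, freeing mu19
  J7: no waits; runs immediately, freeing mu10
  J9: no waits; runs immediately, freeing mu1 and mu14
  J4 waits on mu1 and mu10 — all released -> runs and releases mu4


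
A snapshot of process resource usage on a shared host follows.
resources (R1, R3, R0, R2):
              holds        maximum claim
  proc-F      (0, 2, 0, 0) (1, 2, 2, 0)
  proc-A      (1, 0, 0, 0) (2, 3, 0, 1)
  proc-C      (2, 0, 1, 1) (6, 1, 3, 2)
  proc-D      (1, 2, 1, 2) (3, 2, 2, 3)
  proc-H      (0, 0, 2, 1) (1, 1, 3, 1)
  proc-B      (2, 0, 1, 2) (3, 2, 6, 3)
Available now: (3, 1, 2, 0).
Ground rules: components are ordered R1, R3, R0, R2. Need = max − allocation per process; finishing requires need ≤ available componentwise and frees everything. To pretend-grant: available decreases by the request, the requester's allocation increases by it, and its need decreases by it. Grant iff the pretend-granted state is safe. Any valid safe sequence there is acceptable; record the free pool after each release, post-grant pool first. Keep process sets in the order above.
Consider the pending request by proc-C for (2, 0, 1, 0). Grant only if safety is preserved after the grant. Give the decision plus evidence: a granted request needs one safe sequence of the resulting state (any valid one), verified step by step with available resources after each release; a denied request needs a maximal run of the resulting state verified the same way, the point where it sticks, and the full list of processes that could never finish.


GRANT — the state after the grant stays safe, e.g. via proc-H, proc-F, proc-A, proc-C, proc-B, proc-D.
Key observation: the grant leaves (1, 1, 1, 0) free — enough for proc-H, whose release restarts the cascade.
Verifying the post-grant state step by step:
  pool = (1, 1, 1, 0)
  proc-H needs (1, 1, 1, 0) <= (1, 1, 1, 0) -> finishes; pool += (0, 0, 2, 1) = (1, 1, 3, 1)
  proc-F needs (1, 0, 2, 0) <= (1, 1, 3, 1) -> finishes; pool += (0, 2, 0, 0) = (1, 3, 3, 1)
  proc-A needs (1, 3, 0, 1) <= (1, 3, 3, 1) -> finishes; pool += (1, 0, 0, 0) = (2, 3, 3, 1)
  proc-C needs (2, 1, 1, 1) <= (2, 3, 3, 1) -> finishes; pool += (4, 0, 2, 1) = (6, 3, 5, 2)
  proc-B needs (1, 2, 5, 1) <= (6, 3, 5, 2) -> finishes; pool += (2, 0, 1, 2) = (8, 3, 6, 4)
  proc-D needs (2, 0, 1, 1) <= (8, 3, 6, 4) -> finishes; pool += (1, 2, 1, 2) = (9, 5, 7, 6)


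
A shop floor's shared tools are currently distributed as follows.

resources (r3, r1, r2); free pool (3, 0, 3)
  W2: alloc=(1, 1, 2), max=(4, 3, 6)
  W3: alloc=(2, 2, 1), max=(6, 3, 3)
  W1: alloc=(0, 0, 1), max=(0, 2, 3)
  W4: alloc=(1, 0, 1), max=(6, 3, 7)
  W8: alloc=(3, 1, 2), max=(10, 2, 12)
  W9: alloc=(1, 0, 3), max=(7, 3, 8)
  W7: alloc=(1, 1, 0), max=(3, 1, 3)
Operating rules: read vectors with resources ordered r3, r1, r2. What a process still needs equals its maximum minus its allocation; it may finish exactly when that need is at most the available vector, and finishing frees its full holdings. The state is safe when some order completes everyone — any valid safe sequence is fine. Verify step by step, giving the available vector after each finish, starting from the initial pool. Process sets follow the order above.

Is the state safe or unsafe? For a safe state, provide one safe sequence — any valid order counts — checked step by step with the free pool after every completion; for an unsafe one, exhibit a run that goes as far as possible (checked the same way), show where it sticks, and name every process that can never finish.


SAFE, for example via the order W7, W3, W1, W9, W4, W2, W8.
Key observation: reading the order forward, W7 is the first process whose need (2, 0, 3) meets the free pool (3, 0, 3) exactly on a resource it requests.
Verifying each step:
  pool = (3, 0, 3)
  run W7 (needs (2, 0, 3), free (3, 0, 3)); after release of (1, 1, 0) the pool is (4, 1, 3)
  run W3 (needs (4, 1, 2), free (4, 1, 3)); after release of (2, 2, 1) the pool is (6, 3, 4)
  run W1 (needs (0, 2, 2), free (6, 3, 4)); after release of (0, 0, 1) the pool is (6, 3, 5)
  run W9 (needs (6, 3, 5), free (6, 3, 5)); after release of (1, 0, 3) the pool is (7, 3, 8)
  run W4 (needs (5, 3, 6), free (7, 3, 8)); after release of (1, 0, 1) the pool is (8, 3, 9)
  run W2 (needs (3, 2, 4), free (8, 3, 9)); after release of (1, 1, 2) the pool is (9, 4, 11)
  run W8 (needs (7, 1, 10), free (9, 4, 11)); after release of (3, 1, 2) the pool is (12, 5, 13)


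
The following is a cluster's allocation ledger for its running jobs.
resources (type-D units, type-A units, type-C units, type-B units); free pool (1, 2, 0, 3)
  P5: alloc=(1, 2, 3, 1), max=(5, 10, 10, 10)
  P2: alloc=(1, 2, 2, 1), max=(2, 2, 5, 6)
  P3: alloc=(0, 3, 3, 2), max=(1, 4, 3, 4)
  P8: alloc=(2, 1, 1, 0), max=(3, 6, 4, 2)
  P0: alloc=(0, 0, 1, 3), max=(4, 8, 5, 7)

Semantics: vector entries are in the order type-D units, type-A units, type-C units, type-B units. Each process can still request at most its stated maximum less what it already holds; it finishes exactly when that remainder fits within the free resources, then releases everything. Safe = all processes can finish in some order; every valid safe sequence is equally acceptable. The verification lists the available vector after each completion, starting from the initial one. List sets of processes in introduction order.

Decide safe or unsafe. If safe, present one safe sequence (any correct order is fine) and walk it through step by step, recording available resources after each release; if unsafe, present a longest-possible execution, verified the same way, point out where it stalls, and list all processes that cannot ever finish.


SAFE. One safe sequence: P3, P2, P8, P0, P5.
Key observation: P3 is the earliest step where a requested resource binds exactly: need (1, 1, 0, 2), pool (1, 2, 0, 3) at its turn.
Walking it through:
  pool = (1, 2, 0, 3)
  P3 needs (1, 1, 0, 2) <= (1, 2, 0, 3) -> finishes; pool += (0, 3, 3, 2) = (1, 5, 3, 5)
  P2 needs (1, 0, 3, 5) <= (1, 5, 3, 5) -> finishes; pool += (1, 2, 2, 1) = (2, 7, 5, 6)
  P8 needs (1, 5, 3, 2) <= (2, 7, 5, 6) -> finishes; pool += (2, 1, 1, 0) = (4, 8, 6, 6)
  P0 needs (4, 8, 4, 4) <= (4, 8, 6, 6) -> finishes; pool += (0, 0, 1, 3) = (4, 8, 7, 9)
  P5 needs (4, 8, 7, 9) <= (4, 8, 7, 9) -> finishes; pool += (1, 2, 3, 1) = (5, 10, 10, 10)


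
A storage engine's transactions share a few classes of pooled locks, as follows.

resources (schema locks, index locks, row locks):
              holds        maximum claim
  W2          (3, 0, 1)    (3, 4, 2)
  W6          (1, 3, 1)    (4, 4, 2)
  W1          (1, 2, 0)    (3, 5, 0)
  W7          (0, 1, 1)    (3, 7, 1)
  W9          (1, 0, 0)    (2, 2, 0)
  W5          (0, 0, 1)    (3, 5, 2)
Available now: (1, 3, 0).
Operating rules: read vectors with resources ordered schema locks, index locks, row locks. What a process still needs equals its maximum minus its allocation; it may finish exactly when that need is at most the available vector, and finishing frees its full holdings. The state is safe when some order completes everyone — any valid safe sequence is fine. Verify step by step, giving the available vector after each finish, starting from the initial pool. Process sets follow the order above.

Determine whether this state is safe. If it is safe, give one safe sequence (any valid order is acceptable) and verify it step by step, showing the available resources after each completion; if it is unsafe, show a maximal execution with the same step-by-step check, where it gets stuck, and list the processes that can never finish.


UNSAFE — no complete ordering exists.
Key observation: after W9, W1 the pool peaks at (3, 5, 0), and each blocked process is short somewhere: W2 on row locks; W6 on row locks; W7 on index locks; W5 on row locks.
The run W9, W1 cannot be extended any further. Check, step by step:
  pool = (1, 3, 0)
  run W9 (needs (1, 2, 0), free (1, 3, 0)); after release of (1, 0, 0) the pool is (2, 3, 0)
  run W1 (needs (2, 3, 0), free (2, 3, 0)); after release of (1, 2, 0) the pool is (3, 5, 0)
  blocked: W2 wants (0, 4, 1), pool (3, 5, 0) — not enough row locks
  blocked: W6 wants (3, 1, 1), pool (3, 5, 0) — not enough row locks
  blocked: W7 wants (3, 6, 0), pool (3, 5, 0) — not enough index locks
  blocked: W5 wants (3, 5, 1), pool (3, 5, 0) — not enough row locks
Never able to finish: W2, W6, W7 and W5.


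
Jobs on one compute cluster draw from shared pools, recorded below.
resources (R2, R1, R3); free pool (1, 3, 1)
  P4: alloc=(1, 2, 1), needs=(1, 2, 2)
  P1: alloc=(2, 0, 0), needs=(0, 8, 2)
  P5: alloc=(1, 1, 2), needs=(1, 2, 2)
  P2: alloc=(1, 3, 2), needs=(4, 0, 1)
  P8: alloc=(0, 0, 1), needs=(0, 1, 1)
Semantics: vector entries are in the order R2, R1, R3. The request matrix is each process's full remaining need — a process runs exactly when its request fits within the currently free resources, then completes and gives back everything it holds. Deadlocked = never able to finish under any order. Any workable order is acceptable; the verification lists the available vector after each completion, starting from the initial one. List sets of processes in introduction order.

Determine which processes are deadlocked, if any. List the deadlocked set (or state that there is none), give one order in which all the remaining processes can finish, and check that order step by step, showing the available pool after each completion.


Deadlocked set: P1 and P2.
Key observation: after P8, P4, P5 the pool peaks at (3, 6, 5), and each blocked process is short somewhere: P1 on R1; P2 on R2.
The rest can finish in the order P8, P4, P5. Check, step by step:
  pool = (1, 3, 1)
  P8 needs (0, 1, 1) <= (1, 3, 1) -> finishes; pool += (0, 0, 1) = (1, 3, 2)
  P4 needs (1, 2, 2) <= (1, 3, 2) -> finishes; pool += (1, 2, 1) = (2, 5, 3)
  P5 needs (1, 2, 2) <= (2, 5, 3) -> finishes; pool += (1, 1, 2) = (3, 6, 5)
The blocked processes can never fit:
  blocked: P1 wants (0, 8, 2), pool (3, 6, 5) — not enough R1
  blocked: P2 wants (4, 0, 1), pool (3, 6, 5) — not enough R2


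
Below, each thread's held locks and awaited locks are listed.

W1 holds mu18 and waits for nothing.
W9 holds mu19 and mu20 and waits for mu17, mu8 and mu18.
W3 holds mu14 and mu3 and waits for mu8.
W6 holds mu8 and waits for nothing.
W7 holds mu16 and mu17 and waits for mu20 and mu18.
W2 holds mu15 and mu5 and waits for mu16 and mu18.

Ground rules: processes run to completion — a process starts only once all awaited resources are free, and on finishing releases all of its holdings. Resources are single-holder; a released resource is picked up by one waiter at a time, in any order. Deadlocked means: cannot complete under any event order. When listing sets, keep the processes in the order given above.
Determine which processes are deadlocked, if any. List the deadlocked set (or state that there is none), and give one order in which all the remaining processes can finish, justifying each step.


The deadlocked set is W9, W7 and W2.
Key observation: the knot is the closed ring of waits W9 -> W7 -> W9; W2 waits into the deadlock from upstream.
One completion order for the rest: W6, W3, W1.
Step-by-step check:
  W6: no waits; runs immediately, freeing mu8
  run W3 (all its waits — mu8 — are resolved); releases mu14 and mu3
  W1: no waits; runs immediately, freeing mu18


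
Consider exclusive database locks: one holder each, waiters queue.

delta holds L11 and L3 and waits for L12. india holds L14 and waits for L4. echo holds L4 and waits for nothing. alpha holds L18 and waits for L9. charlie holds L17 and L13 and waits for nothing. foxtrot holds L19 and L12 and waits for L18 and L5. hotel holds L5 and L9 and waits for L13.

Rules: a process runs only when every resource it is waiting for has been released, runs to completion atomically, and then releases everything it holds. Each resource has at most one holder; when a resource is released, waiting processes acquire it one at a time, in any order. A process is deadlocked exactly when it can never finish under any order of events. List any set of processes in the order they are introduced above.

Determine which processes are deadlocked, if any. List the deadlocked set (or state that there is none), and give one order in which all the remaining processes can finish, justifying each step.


The deadlocked set is empty.
Key observation: the waits form no ring: some process can always run, and its releases unblock the others one by one.
The rest can finish in the order charlie, hotel, alpha, echo, foxtrot, delta, india.
Verifying each step:
  run charlie (it waits on nothing); releases L17 and L13
  hotel waits on L13 — all released -> runs and releases L5 and L9
  alpha waits on L9 — all released -> runs and releases L18
  run echo (it waits on nothing); releases L4
  foxtrot waits on L18 and L5 — all released -> runs and releases L19 and L12
  delta waits on L12 — all released -> runs and releases L11 and L3
  india waits on L4 — all released -> runs and releases L14


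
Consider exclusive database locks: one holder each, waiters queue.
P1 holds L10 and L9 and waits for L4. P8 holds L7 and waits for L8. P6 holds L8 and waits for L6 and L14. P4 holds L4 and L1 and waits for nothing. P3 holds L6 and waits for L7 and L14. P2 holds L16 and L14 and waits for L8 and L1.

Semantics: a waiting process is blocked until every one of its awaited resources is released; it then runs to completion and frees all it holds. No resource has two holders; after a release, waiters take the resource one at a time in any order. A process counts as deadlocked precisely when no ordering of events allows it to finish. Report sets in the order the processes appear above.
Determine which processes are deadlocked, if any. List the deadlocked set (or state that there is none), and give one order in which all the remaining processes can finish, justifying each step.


Deadlocked set: P8, P6, P3 and P2.
Key observation: the cycle P8 -> P6 -> P3 -> P8 can never break — each member waits on the next; P2 is caught in further circular waits.
One completion order for the rest: P4, P1.
Walking it through:
  P4 waits on nothing -> runs at once and releases L4 and L1
  P1: everything it awaited (L4) is free; runs, freeing L10 and L9


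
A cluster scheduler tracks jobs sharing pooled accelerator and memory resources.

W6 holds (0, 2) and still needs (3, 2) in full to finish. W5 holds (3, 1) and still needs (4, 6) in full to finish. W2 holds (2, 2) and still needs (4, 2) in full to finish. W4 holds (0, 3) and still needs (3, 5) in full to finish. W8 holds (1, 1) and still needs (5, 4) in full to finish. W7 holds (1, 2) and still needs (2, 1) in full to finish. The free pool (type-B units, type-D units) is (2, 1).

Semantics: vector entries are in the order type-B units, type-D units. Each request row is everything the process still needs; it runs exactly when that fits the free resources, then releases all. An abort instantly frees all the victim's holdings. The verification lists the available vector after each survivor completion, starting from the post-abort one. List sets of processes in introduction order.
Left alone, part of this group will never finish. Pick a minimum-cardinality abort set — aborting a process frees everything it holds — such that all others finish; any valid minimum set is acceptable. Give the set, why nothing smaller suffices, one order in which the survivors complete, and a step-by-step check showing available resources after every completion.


The answer: abort W8.
Key observation: the returned (1, 1) from W8 is what brings W2 — unrunnable before, under any order — into play at step 2.
Why nothing smaller works: aborting no one leaves the state deadlocked as given.
One survivor order: W7, W2, W5, W6, W4. Walking it through (post-abort pool first):
  pool = (3, 2)
  run W7 (needs (2, 1), free (3, 2)); after release of (1, 2) the pool is (4, 4)
  run W2 (needs (4, 2), free (4, 4)); after release of (2, 2) the pool is (6, 6)
  run W5 (needs (4, 6), free (6, 6)); after release of (3, 1) the pool is (9, 7)
  run W6 (needs (3, 2), free (9, 7)); after release of (0, 2) the pool is (9, 9)
  run W4 (needs (3, 5), free (9, 9)); after release of (0, 3) the pool is (9, 12)


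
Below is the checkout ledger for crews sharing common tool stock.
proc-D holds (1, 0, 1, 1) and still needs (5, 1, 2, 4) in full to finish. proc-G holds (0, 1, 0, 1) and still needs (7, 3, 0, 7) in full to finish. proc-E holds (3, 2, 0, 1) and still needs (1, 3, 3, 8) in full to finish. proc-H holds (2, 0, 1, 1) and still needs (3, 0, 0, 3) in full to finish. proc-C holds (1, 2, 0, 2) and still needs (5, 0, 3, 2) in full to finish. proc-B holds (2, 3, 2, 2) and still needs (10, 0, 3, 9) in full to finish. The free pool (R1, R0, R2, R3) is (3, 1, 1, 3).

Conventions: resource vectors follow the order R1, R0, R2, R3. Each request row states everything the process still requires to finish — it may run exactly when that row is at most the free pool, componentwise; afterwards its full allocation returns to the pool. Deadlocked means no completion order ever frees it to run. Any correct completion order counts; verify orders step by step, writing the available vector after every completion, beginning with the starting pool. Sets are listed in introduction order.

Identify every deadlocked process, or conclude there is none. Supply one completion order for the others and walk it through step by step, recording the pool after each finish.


No process is deadlocked.
Key observation: the pool covers proc-H at once, and every later process fits after earlier releases.
A valid finishing order for the others: proc-H, proc-D, proc-C, proc-G, proc-E, proc-B. Check, step by step:
  pool = (3, 1, 1, 3)
  run proc-H (needs (3, 0, 0, 3), free (3, 1, 1, 3)); after release of (2, 0, 1, 1) the pool is (5, 1, 2, 4)
  run proc-D (needs (5, 1, 2, 4), free (5, 1, 2, 4)); after release of (1, 0, 1, 1) the pool is (6, 1, 3, 5)
  run proc-C (needs (5, 0, 3, 2), free (6, 1, 3, 5)); after release of (1, 2, 0, 2) the pool is (7, 3, 3, 7)
  run proc-G (needs (7, 3, 0, 7), free (7, 3, 3, 7)); after release of (0, 1, 0, 1) the pool is (7, 4, 3, 8)
  run proc-E (needs (1, 3, 3, 8), free (7, 4, 3, 8)); after release of (3, 2, 0, 1) the pool is (10, 6, 3, 9)
  run proc-B (needs (10, 0, 3, 9), free (10, 6, 3, 9)); after release of (2, 3, 2, 2) the pool is (12, 9, 5, 11)
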